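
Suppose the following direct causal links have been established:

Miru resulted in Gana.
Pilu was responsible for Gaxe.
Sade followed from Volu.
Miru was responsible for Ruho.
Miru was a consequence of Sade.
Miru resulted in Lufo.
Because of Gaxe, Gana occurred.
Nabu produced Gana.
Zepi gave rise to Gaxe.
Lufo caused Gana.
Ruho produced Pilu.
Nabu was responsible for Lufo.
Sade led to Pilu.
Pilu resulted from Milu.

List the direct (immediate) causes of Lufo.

Miru, Nabu

Upstream contributors include Volu, Sade, but only Miru, Nabu feed directly into Lufo.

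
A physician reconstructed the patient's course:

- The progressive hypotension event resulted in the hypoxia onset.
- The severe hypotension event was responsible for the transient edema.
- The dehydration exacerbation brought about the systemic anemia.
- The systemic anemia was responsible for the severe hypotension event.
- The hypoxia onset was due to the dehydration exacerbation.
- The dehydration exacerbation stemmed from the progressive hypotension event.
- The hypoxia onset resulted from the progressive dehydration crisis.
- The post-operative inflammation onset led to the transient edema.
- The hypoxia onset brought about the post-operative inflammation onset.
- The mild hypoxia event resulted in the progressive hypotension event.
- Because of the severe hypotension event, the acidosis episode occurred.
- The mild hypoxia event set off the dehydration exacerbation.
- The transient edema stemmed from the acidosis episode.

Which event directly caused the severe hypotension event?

the systemic anemia

Upstream contributors include the mild hypoxia event, the progressive hypotension event, the dehydration exacerbation, but only the systemic anemia feeds directly into the severe hypotension event.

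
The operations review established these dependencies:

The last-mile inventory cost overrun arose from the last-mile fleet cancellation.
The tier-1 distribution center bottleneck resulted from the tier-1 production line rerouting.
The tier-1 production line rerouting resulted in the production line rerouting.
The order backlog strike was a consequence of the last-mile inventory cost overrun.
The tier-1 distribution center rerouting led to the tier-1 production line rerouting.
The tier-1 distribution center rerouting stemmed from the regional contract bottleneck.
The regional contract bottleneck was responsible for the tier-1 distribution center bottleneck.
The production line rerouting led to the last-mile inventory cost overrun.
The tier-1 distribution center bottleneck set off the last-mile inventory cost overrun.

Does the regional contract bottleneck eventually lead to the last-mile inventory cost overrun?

Yes

There is a causal chain: the regional contract bottleneck → the tier-1 distribution center bottleneck → the last-mile inventory cost overrun.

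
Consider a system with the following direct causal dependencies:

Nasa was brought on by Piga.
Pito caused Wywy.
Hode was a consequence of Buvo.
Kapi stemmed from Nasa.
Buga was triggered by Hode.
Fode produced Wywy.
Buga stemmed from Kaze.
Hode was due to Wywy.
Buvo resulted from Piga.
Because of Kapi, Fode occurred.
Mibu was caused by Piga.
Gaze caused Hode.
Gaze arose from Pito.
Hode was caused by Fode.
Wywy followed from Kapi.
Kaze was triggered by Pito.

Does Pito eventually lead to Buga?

There is a causal chain: Pito → Kaze → Buga.

Yes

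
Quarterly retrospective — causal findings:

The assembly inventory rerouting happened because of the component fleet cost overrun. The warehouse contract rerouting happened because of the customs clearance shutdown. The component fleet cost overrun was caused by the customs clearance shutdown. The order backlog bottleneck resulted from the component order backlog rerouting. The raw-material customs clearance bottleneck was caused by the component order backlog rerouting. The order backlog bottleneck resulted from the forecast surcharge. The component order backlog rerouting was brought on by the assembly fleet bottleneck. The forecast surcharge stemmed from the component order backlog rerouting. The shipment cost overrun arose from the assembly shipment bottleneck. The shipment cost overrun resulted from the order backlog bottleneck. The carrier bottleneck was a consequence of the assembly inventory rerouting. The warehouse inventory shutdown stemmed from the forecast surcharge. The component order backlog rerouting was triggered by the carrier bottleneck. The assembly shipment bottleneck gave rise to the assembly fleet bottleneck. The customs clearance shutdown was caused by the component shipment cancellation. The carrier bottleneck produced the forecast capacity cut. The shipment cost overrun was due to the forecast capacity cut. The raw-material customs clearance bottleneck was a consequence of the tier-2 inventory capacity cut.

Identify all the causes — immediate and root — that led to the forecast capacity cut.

Immediate cause of the forecast capacity cut: the carrier bottleneck.
Further upstream: the component shipment cancellation, the customs clearance shutdown, the component fleet cost overrun, the assembly inventory rerouting.

the assembly inventory rerouting, the carrier bottleneck, the component fleet cost overrun, the component shipment cancellation, the customs clearance shutdown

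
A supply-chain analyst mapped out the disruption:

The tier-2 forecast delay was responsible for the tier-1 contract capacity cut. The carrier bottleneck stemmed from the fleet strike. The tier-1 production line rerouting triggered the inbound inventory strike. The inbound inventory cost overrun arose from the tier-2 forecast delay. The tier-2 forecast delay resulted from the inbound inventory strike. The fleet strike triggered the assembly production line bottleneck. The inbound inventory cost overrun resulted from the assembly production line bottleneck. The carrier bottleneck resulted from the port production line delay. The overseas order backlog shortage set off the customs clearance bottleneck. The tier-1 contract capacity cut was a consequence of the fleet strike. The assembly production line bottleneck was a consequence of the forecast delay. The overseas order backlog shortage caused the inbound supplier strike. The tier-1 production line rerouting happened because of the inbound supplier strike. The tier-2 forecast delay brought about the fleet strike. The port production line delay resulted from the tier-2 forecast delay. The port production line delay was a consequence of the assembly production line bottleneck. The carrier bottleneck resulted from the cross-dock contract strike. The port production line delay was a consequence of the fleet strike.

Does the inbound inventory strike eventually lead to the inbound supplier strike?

The inbound inventory strike leads to the tier-2 forecast delay, the fleet strike, the tier-1 contract capacity cut, the assembly production line bottleneck, the inbound inventory cost overrun, the port production line delay, the carrier bottleneck; the inbound supplier strike is not among them.

No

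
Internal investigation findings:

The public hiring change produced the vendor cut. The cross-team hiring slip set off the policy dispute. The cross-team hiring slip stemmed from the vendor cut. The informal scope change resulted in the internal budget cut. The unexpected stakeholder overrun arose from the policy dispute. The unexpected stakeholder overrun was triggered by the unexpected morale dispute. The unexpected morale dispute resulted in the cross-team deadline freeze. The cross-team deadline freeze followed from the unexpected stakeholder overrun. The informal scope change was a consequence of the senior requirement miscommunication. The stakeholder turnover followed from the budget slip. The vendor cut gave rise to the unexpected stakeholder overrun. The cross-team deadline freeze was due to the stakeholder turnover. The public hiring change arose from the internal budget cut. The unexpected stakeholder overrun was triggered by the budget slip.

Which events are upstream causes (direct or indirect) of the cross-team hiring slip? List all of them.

Immediate cause of the cross-team hiring slip: the vendor cut.
Further upstream: the senior requirement miscommunication, the informal scope change, the internal budget cut, the public hiring change.

the informal scope change, the internal budget cut, the public hiring change, the senior requirement miscommunication, the vendor cut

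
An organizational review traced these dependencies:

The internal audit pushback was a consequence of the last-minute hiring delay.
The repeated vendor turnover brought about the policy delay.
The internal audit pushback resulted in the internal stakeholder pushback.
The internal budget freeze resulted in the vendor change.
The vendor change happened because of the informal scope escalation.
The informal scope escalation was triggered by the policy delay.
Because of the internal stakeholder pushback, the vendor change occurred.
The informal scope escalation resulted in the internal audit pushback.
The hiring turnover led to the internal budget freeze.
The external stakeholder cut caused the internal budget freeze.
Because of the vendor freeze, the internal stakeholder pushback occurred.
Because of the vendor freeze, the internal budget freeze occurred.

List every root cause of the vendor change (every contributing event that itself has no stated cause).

the external stakeholder cut, the hiring turnover, the last-minute hiring delay, the repeated vendor turnover, the vendor freeze

Tracing upstream from the vendor change: the vendor change ← the informal scope escalation ← the policy delay ← the repeated vendor turnover.
A separate upstream branch: the vendor change ← the internal budget freeze ← the external stakeholder cut.
A separate upstream branch: the vendor change ← the internal stakeholder pushback ← the vendor freeze.
A separate upstream branch: the vendor change ← the internal budget freeze ← the hiring turnover.
A separate upstream branch: the vendor change ← the internal stakeholder pushback ← the internal audit pushback ← the last-minute hiring delay.
Each of those chain origins has no stated cause.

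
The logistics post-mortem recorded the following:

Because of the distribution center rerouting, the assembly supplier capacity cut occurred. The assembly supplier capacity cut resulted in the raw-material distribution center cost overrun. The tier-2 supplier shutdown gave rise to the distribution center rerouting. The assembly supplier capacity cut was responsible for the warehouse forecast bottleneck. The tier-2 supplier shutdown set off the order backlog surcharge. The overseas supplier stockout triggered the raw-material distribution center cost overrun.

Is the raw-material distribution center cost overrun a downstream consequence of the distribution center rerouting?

Yes

There is a causal chain: the distribution center rerouting → the assembly supplier capacity cut → the raw-material distribution center cost overrun.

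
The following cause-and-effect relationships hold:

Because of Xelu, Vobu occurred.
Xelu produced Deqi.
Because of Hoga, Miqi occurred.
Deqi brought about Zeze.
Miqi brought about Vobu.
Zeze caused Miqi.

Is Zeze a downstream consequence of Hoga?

Hoga leads to Miqi, Vobu; Zeze is not among them.

No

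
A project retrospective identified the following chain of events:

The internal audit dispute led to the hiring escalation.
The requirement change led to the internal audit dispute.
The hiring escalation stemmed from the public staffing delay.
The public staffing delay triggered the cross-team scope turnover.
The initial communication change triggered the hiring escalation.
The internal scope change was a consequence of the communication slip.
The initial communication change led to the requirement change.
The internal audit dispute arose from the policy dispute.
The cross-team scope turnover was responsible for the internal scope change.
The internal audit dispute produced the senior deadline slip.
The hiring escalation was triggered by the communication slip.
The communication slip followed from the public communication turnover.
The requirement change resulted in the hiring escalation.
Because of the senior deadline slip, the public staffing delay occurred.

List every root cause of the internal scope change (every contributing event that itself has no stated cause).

the initial communication change, the policy dispute, the public communication turnover

Tracing upstream from the internal scope change: the internal scope change ← the cross-team scope turnover ← the public staffing delay ← the senior deadline slip ← the internal audit dispute ← the policy dispute.
A separate upstream branch: the internal scope change ← the cross-team scope turnover ← the public staffing delay ← the senior deadline slip ← the internal audit dispute ← the requirement change ← the initial communication change.
A separate upstream branch: the internal scope change ← the communication slip ← the public communication turnover.
Each of those chain origins has no stated cause.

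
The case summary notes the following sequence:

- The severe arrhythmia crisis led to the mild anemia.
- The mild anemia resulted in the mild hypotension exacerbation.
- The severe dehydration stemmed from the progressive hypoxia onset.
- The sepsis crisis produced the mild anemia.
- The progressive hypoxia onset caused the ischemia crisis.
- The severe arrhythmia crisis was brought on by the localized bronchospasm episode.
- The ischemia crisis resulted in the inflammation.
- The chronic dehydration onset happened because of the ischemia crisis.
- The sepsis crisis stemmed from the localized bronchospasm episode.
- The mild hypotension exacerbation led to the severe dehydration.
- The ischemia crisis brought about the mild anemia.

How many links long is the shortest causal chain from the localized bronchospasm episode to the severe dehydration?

Shortest chain: the localized bronchospasm episode → the sepsis crisis → the mild anemia → the mild hypotension exacerbation → the severe dehydration.

4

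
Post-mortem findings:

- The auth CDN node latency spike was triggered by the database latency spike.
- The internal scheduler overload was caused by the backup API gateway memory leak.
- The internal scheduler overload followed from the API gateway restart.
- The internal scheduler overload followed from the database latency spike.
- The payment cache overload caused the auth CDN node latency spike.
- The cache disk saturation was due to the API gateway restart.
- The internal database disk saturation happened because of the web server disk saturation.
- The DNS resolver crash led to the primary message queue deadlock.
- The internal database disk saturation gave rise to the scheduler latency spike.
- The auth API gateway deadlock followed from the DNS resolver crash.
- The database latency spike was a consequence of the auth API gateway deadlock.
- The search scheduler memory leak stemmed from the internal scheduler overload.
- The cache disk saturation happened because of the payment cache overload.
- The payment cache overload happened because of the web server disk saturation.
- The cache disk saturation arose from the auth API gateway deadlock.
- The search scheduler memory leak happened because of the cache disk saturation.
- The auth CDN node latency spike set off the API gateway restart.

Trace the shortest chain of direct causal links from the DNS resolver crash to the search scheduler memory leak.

the DNS resolver crash → the auth API gateway deadlock → the cache disk saturation → the search scheduler memory leak

the DNS resolver crash → the auth API gateway deadlock
the auth API gateway deadlock → the cache disk saturation
the cache disk saturation → the search scheduler memory leak
Length: 3 steps.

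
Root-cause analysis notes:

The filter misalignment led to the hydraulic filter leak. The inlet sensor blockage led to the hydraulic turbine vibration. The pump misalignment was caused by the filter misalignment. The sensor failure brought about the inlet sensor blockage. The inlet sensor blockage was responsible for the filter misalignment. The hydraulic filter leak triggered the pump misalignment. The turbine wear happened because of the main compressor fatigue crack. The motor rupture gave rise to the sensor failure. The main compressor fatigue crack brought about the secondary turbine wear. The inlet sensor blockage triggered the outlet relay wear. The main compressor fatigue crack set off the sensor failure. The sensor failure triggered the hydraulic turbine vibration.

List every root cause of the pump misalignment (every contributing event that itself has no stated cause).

the main compressor fatigue crack, the motor rupture

Tracing upstream from the pump misalignment: the pump misalignment ← the filter misalignment ← the inlet sensor blockage ← the sensor failure ← the main compressor fatigue crack.
A separate upstream branch: the pump misalignment ← the filter misalignment ← the inlet sensor blockage ← the sensor failure ← the motor rupture.
Each of those chain origins has no stated cause.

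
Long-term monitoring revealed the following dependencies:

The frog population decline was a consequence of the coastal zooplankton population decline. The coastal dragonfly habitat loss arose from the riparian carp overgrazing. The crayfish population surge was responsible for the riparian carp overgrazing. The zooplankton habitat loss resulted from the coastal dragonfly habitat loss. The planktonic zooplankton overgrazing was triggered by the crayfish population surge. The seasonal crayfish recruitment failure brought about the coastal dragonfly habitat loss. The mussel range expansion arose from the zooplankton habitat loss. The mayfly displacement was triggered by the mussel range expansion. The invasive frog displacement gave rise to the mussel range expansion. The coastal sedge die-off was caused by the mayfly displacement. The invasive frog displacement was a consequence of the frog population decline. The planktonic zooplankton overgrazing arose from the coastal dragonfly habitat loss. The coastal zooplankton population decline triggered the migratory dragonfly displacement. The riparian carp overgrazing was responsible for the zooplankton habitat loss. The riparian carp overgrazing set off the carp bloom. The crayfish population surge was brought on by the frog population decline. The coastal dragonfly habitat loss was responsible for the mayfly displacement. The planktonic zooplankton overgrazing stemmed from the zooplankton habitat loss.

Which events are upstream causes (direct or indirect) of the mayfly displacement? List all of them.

the coastal dragonfly habitat loss, the coastal zooplankton population decline, the crayfish population surge, the frog population decline, the invasive frog displacement, the mussel range expansion, the riparian carp overgrazing, the seasonal crayfish recruitment failure, the zooplankton habitat loss

Immediate causes of the mayfly displacement: the coastal dragonfly habitat loss, the mussel range expansion.
Further upstream: the coastal zooplankton population decline, the frog population decline, the crayfish population surge, the riparian carp overgrazing, the invasive frog displacement, the zooplankton habitat loss, the seasonal crayfish recruitment failure.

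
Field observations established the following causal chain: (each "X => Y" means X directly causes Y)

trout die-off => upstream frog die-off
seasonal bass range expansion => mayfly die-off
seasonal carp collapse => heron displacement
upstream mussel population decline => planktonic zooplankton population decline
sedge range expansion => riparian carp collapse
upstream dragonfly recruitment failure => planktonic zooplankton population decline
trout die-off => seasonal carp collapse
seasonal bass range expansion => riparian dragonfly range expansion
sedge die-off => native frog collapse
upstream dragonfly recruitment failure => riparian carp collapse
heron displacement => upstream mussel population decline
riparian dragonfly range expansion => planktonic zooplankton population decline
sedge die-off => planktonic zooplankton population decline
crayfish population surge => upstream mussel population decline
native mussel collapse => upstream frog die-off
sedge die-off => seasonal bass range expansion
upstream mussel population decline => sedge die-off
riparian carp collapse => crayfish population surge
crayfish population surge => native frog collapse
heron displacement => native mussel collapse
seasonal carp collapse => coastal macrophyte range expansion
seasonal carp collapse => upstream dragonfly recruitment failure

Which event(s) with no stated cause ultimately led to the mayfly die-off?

the sedge range expansion, the trout die-off

Tracing upstream from the mayfly die-off: the mayfly die-off ← the seasonal bass range expansion ← the sedge die-off ← the upstream mussel population decline ← the heron displacement ← the seasonal carp collapse ← the trout die-off.
A separate upstream branch: the mayfly die-off ← the seasonal bass range expansion ← the sedge die-off ← the upstream mussel population decline ← the crayfish population surge ← the riparian carp collapse ← the sedge range expansion.
Each of those chain origins has no stated cause.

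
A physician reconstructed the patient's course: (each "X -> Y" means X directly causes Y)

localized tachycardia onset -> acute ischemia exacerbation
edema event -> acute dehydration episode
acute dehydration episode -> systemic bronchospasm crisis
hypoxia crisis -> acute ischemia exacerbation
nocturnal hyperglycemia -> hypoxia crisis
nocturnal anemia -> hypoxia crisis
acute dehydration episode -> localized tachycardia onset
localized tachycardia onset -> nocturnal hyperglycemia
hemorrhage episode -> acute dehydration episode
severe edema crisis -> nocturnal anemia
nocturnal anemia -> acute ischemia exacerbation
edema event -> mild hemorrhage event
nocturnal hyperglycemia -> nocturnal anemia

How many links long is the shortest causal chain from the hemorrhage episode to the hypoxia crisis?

Shortest chain: the hemorrhage episode → the acute dehydration episode → the localized tachycardia onset → the nocturnal hyperglycemia → the hypoxia crisis.

4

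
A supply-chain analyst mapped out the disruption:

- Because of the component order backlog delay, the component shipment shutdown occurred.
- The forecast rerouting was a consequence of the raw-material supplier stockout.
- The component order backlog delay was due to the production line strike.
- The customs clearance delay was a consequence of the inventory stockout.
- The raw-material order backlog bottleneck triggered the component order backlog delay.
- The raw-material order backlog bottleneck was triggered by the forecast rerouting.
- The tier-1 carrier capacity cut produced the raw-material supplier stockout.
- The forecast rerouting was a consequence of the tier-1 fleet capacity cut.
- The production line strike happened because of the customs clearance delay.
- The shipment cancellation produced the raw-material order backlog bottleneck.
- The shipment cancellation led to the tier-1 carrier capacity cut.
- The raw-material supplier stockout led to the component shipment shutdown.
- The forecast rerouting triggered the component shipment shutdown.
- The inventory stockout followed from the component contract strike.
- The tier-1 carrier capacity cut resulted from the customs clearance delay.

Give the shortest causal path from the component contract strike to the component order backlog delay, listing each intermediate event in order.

the component contract strike → the inventory stockout
the inventory stockout → the customs clearance delay
the customs clearance delay → the production line strike
the production line strike → the component order backlog delay
Length: 4 steps.

the component contract strike → the inventory stockout → the customs clearance delay → the production line strike → the component order backlog delay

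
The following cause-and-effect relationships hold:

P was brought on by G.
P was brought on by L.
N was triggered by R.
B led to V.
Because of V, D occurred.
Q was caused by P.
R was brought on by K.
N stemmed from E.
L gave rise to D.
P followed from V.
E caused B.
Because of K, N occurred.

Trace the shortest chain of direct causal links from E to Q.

E → B
B → V
V → P
P → Q
Length: 4 steps.

E → B → V → P → Q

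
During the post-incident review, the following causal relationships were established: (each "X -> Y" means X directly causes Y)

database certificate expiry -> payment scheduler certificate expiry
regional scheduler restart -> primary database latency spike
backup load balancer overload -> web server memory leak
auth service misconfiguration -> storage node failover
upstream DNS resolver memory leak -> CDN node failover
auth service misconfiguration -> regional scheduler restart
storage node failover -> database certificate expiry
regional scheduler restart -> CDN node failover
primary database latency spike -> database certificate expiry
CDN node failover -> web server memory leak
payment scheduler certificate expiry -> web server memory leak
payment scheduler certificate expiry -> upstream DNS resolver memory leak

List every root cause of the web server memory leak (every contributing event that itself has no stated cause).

Tracing upstream from the web server memory leak: the web server memory leak ← the backup load balancer overload.
A separate upstream branch: the web server memory leak ← the CDN node failover ← the regional scheduler restart ← the auth service misconfiguration.
Each of those chain origins has no stated cause.

the auth service misconfiguration, the backup load balancer overload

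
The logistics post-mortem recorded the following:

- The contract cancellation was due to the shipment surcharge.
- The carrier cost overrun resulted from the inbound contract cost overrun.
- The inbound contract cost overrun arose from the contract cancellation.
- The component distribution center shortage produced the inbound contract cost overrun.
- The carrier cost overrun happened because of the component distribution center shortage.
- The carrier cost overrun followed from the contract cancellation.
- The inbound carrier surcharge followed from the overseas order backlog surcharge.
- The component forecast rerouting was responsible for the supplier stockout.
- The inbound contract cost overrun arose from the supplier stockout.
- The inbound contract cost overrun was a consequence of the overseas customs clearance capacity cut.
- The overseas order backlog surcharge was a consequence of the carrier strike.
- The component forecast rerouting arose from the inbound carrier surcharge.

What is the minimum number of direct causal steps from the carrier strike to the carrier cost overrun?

6

Shortest chain: the carrier strike → the overseas order backlog surcharge → the inbound carrier surcharge → the component forecast rerouting → the supplier stockout → the inbound contract cost overrun → the carrier cost overrun.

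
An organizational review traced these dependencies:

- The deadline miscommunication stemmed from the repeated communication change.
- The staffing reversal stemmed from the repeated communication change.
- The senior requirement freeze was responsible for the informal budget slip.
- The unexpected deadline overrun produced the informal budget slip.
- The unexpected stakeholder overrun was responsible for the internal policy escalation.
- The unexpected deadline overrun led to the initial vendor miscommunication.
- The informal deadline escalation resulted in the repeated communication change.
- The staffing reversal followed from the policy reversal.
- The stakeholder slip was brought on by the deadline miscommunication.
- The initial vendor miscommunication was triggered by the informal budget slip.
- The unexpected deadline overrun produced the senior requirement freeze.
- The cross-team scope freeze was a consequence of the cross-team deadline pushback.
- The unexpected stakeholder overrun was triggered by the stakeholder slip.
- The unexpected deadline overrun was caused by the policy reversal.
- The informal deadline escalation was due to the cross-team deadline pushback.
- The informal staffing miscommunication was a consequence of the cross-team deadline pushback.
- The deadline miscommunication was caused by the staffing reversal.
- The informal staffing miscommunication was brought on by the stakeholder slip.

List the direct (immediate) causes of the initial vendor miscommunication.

Upstream contributors include the policy reversal, the senior requirement freeze, but only the informal budget slip, the unexpected deadline overrun feed directly into the initial vendor miscommunication.

the informal budget slip, the unexpected deadline overrun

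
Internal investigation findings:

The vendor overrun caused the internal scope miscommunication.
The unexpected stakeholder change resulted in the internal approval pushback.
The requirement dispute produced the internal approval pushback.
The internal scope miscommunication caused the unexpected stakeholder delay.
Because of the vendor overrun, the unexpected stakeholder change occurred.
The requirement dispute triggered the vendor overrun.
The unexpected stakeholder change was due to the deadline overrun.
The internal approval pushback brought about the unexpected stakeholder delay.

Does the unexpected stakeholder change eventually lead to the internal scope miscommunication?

No

The unexpected stakeholder change leads to the internal approval pushback, the unexpected stakeholder delay; the internal scope miscommunication is not among them.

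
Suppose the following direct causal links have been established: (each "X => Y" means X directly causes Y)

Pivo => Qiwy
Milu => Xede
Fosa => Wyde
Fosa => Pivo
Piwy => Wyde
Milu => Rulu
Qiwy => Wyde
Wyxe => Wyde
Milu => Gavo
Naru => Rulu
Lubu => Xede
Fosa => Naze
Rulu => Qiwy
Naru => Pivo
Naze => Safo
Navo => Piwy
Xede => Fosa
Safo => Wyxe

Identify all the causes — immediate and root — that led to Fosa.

Lubu, Milu, Xede

Immediate cause of Fosa: Xede.
Further upstream: Milu, Lubu.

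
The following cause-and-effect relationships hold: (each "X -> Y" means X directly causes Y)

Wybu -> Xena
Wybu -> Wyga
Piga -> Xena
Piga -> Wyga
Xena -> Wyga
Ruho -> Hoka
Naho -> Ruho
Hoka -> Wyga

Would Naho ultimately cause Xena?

No

Naho leads to Ruho, Hoka, Wyga; Xena is not among them.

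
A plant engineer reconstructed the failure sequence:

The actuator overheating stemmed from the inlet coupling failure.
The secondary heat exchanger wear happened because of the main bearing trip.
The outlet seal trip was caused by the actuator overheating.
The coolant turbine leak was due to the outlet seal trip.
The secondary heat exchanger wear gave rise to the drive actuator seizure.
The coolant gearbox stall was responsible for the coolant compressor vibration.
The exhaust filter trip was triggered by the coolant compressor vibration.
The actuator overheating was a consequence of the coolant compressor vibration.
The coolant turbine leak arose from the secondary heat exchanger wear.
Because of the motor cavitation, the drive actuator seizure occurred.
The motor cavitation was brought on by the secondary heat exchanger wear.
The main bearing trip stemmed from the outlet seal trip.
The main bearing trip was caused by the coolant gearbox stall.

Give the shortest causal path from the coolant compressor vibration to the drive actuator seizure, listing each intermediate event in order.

the coolant compressor vibration → the actuator overheating
the actuator overheating → the outlet seal trip
the outlet seal trip → the main bearing trip
the main bearing trip → the secondary heat exchanger wear
the secondary heat exchanger wear → the drive actuator seizure
Length: 5 steps.

the coolant compressor vibration → the actuator overheating → the outlet seal trip → the main bearing trip → the secondary heat exchanger wear → the drive actuator seizure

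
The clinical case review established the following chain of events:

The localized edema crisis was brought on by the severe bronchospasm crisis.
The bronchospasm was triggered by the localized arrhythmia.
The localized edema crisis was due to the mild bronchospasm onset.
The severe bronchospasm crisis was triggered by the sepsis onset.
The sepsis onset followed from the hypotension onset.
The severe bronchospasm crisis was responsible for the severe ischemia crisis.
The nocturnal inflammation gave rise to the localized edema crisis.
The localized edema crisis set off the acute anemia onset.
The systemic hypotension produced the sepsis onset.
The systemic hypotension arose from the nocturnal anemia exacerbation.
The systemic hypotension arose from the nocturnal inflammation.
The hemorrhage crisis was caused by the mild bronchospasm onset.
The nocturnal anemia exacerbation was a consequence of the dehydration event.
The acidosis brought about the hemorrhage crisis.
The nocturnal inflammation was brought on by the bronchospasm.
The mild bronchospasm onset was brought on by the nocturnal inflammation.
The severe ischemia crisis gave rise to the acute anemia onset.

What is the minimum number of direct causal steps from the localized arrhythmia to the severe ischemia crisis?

Shortest chain: the localized arrhythmia → the bronchospasm → the nocturnal inflammation → the systemic hypotension → the sepsis onset → the severe bronchospasm crisis → the severe ischemia crisis.

6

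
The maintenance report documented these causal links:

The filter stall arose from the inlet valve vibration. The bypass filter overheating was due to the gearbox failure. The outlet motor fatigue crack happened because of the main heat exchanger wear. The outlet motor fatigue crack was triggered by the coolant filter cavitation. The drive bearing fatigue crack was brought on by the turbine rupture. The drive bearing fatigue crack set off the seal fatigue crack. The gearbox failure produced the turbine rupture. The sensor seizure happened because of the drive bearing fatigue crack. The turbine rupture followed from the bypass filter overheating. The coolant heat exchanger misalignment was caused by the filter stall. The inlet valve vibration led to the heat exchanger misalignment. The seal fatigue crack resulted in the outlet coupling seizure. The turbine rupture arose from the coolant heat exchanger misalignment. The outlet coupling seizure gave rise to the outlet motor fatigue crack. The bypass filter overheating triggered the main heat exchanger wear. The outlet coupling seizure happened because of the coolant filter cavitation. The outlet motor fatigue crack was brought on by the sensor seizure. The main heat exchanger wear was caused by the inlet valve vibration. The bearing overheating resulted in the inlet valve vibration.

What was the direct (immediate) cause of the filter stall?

the inlet valve vibration

Upstream contributors include the bearing overheating, but only the inlet valve vibration feeds directly into the filter stall.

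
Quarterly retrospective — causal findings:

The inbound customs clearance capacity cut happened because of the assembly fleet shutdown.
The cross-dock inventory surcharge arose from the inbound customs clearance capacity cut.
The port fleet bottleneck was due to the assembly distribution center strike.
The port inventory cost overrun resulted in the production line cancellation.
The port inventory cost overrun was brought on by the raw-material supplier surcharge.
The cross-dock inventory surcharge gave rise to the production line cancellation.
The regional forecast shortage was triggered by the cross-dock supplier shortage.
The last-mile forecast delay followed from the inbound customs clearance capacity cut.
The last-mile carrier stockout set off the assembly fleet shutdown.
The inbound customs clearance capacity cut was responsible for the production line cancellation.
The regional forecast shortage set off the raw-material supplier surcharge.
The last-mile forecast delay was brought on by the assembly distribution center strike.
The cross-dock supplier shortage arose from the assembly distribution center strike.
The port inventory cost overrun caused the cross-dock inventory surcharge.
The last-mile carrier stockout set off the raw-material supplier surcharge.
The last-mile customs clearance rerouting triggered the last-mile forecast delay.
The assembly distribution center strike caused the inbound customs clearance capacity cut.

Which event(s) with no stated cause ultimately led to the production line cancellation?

Tracing upstream from the production line cancellation: the production line cancellation ← the inbound customs clearance capacity cut ← the assembly distribution center strike.
A separate upstream branch: the production line cancellation ← the inbound customs clearance capacity cut ← the assembly fleet shutdown ← the last-mile carrier stockout.
Each of those chain origins has no stated cause.

the assembly distribution center strike, the last-mile carrier stockout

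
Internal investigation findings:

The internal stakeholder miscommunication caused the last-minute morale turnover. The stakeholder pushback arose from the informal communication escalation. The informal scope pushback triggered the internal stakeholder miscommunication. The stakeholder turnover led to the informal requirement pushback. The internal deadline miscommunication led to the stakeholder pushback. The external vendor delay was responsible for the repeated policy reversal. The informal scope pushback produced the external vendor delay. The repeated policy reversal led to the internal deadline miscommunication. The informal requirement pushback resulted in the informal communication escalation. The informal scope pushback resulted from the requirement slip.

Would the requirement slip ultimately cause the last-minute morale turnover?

Yes

There is a causal chain: the requirement slip → the informal scope pushback → the internal stakeholder miscommunication → the last-minute morale turnover.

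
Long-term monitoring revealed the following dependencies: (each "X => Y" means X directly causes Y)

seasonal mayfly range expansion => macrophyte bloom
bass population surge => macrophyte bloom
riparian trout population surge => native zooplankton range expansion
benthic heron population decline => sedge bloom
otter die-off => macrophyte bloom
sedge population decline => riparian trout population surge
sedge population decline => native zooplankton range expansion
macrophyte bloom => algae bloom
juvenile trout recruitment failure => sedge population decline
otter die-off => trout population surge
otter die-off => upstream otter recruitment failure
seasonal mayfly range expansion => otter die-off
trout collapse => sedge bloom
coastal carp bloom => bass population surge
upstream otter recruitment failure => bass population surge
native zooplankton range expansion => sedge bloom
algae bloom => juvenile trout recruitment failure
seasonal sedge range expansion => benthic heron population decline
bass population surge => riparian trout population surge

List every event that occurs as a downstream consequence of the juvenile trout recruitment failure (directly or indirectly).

the native zooplankton range expansion, the riparian trout population surge, the sedge bloom, the sedge population decline

Direct effects: the sedge population decline.
2 steps out: the riparian trout population surge, the native zooplankton range expansion.
3 steps out: the sedge bloom.
Not reachable from it: the seasonal mayfly range expansion, the otter die-off, the coastal carp bloom, the upstream otter recruitment failure, the bass population surge, the macrophyte bloom, the algae bloom, the seasonal sedge range expansion, the trout collapse, the trout population surge, the benthic heron population decline.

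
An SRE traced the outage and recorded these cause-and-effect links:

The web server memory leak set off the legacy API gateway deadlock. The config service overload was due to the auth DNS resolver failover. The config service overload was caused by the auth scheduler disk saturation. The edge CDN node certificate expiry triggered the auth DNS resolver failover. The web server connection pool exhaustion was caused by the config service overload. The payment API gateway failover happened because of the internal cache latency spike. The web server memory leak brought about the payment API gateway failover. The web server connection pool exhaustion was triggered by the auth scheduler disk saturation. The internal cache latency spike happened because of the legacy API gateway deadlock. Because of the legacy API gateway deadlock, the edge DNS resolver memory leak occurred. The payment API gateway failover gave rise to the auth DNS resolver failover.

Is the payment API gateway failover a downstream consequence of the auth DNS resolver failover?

No

The auth DNS resolver failover leads to the config service overload, the web server connection pool exhaustion; the payment API gateway failover is not among them.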